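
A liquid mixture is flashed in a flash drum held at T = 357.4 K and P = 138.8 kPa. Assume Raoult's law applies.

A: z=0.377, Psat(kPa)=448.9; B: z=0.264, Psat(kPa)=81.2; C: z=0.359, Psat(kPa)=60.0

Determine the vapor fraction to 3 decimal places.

ψ = 0.466

Raoult's law: Kᵢ = Pᵢˢᵃᵗ/P = Pᵢˢᵃᵗ/138.8.
  K_A = 448.9/138.8 = 3.23415, K_B = 81.2/138.8 = 0.58501, K_C = 60.0/138.8 = 0.43228
Material balance + equilibrium reduce to Σ zᵢ(Kᵢ−1)/(1+ψ(Kᵢ−1)) = 0.
g(0) = ΣzᵢKᵢ − 1 = 0.529 and g(1) = 1 − Σzᵢ/Kᵢ = -0.398, so a root lies in (0, 1).
Newton iteration, ψ⁰ = 0.51:
  ψ = 0.510: g = -0.0321, g' = -0.714 → ψ = 0.465
  ψ = 0.465: g = 0.0005, g' = -0.736 → ψ = 0.466
Converged at ψ = 0.466.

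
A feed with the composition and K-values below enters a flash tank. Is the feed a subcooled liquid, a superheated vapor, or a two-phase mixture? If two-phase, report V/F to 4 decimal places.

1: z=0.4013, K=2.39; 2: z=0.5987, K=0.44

two-phase, V/F = 0.2859

ΣzᵢKᵢ = 1.2225; Σzᵢ/Kᵢ = 1.5286.
Both exceed 1, so a two-phase solution exists.
Rachford–Rice: g(ψ) = Σ zᵢ(Kᵢ−1)/(1+ψ(Kᵢ−1)) = 0.
Binary case is linear: z₁(K₁−1)(1+ψ(K₂−1)) + z₂(K₂−1)(1+ψ(K₁−1)) = 0
⇒ ψ = [z₁(K₁−1)+z₂(K₂−1)] / [−(K₁−1)(K₂−1)] = 0.22254/0.77840 = 0.2859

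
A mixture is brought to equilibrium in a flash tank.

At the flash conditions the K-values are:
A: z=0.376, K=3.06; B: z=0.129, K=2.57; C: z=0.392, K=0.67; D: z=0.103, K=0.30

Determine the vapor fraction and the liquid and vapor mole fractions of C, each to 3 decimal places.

Rachford–Rice: g(ψ) = Σ zᵢ(Kᵢ−1)/(1+ψ(Kᵢ−1)) = 0.
Feasibility: ΣzᵢKᵢ = 1.776, Σzᵢ/Kᵢ = 1.101 — both > 1, two phases present.
Iterate (Newton) starting at ψ = 0.7:
  ψ = 0.700: g = 0.1041, g' = -0.606 → ψ = 0.872
  ψ = 0.872: g = -0.0040, g' = -0.677 → ψ = 0.866
Converged at ψ = 0.866.
Compositions from xᵢ = zᵢ/(1+ψ(Kᵢ−1)), yᵢ = Kᵢxᵢ:
  A: x = 0.135, y = 0.413
  B: x = 0.055, y = 0.141
  C: x = 0.549, y = 0.368
  D: x = 0.261, y = 0.078

ψ = 0.866, x_C = 0.549, y_C = 0.368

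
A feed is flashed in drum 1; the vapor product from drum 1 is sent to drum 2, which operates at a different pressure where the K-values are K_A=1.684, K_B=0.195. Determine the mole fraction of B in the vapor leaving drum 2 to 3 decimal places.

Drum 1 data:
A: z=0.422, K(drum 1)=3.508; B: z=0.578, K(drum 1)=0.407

Drum 1:
Newton iteration, ψ₁⁰ = 0.5:
  ψ₁ = 0.500: g = -0.0177, g' = -0.933 → ψ₁ = 0.481
Converged at ψ₁ = 0.481.
Drum-1 compositions:
  A: x = 0.191, y = 0.671
  B: x = 0.809, y = 0.329
Drum-2 feed = drum-1 vapor: z₂ = (0.6708, 0.3292).
Drum 2:
Let ψ₂ = V/F and solve Σ zᵢ(Kᵢ−1)/(1+ψ₂(Kᵢ−1)) = 0.
Feasibility: ΣzᵢKᵢ = 1.194, Σzᵢ/Kᵢ = 2.086 — both > 1, two phases present.
Binary case is linear: z₁(K₁−1)(1+ψ₂(K₂−1)) + z₂(K₂−1)(1+ψ₂(K₁−1)) = 0
⇒ ψ₂ = [z₁(K₁−1)+z₂(K₂−1)] / [−(K₁−1)(K₂−1)] = 0.1939/0.5506 = 0.352
  A: x = 0.541, y = 0.910
  B: x = 0.459, y = 0.090

y_B (drum 2) = 0.090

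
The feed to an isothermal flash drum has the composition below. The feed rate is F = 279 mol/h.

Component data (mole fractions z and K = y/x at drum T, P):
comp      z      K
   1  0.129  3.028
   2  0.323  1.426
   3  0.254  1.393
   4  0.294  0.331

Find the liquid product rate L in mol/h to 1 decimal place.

L = 122.3 mol/h

Iterate (Newton) starting at V/F = 0.63:
  V/F = 0.630: g = -0.0366, g' = -0.557 → V/F = 0.564
  V/F = 0.564: g = -0.0013, g' = -0.519 → V/F = 0.562
Converged at V/F = 0.562.
Then V = V/F·F = 0.5617·279 = 156.7 mol/h and L = F − V = 122.3 mol/h.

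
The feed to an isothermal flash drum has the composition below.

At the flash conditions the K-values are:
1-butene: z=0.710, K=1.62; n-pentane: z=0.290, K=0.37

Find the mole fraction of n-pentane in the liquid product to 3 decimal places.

Newton–Raphson from β = 0.42:
  β = 0.420: g = 0.1008, g' = -0.385 → β = 0.682
  β = 0.682: g = -0.0110, g' = -0.489 → β = 0.660
  β = 0.660: g = -0.0002, g' = -0.474 → β = 0.659
Converged at β = 0.659.
Compositions from xᵢ = zᵢ/(1+β(Kᵢ−1)), yᵢ = Kᵢxᵢ:
  1-butene: x = 0.504, y = 0.816
  n-pentane: x = 0.496, y = 0.184

x_n-pentane = 0.496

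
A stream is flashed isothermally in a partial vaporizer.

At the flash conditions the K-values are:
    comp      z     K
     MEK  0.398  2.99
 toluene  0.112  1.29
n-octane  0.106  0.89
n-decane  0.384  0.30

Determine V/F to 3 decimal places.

V/F = 0.499

Rachford–Rice: g(V/F) = Σ zᵢ(Kᵢ−1)/(1+V/F(Kᵢ−1)) = 0.
Check two-phase: ΣzᵢKᵢ = 1.544 > 1 and Σzᵢ/Kᵢ = 1.619 > 1, so g(0) = 0.544 > 0 and g(1) = -0.619 < 0.
Iterate (Newton) starting at V/F = 0.44:
  V/F = 0.440: g = 0.0504, g' = -0.850 → V/F = 0.499
Converged at V/F = 0.499.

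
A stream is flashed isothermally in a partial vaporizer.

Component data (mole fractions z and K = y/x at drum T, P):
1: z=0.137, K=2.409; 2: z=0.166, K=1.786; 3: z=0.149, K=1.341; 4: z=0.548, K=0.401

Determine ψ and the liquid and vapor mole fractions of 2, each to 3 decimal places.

ψ = 0.082, x_2 = 0.156, y_2 = 0.279

Iterate (Newton) starting at ψ = 0.54:
  ψ = 0.540: g = -0.2411, g' = -0.580 → ψ = 0.125
  ψ = 0.125: g = -0.0229, g' = -0.527 → ψ = 0.081
  ψ = 0.081: g = 0.0003, g' = -0.543 → ψ = 0.082
Converged at ψ = 0.082.
Compositions from xᵢ = zᵢ/(1+ψ(Kᵢ−1)), yᵢ = Kᵢxᵢ:
  1: x = 0.123, y = 0.296
  2: x = 0.156, y = 0.279
  3: x = 0.145, y = 0.194
  4: x = 0.576, y = 0.231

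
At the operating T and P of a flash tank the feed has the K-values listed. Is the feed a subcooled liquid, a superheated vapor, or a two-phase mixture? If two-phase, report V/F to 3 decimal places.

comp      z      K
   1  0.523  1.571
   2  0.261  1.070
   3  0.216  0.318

two-phase, V/F = 0.575

ΣzᵢKᵢ = 1.170; Σzᵢ/Kᵢ = 1.256.
Both exceed 1, so a two-phase solution exists.
Newton iteration, ψ⁰ = 0.5:
  ψ = 0.500: g = 0.0264, g' = -0.336 → ψ = 0.579
  ψ = 0.579: g = -0.0013, g' = -0.372 → ψ = 0.575
Converged at ψ = 0.575.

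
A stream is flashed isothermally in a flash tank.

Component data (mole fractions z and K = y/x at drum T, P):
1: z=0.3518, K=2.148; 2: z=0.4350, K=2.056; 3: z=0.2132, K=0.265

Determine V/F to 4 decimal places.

V/F = 0.8760

Material balance + equilibrium reduce to Σ zᵢ(Kᵢ−1)/(1+V/F(Kᵢ−1)) = 0.
g(0) = ΣzᵢKᵢ − 1 = 0.7065 and g(1) = 1 − Σzᵢ/Kᵢ = -0.1799, so a root lies in (0, 1).
Newton–Raphson from V/F = 0.5:
  V/F = 0.5000: g = 0.30946, g' = -0.6828 → V/F = 0.9532
  V/F = 0.9532: g = -0.10166, g' = -1.5112 → V/F = 0.8860
  V/F = 0.8860: g = -0.01168, g' = -1.1900 → V/F = 0.8761
  V/F = 0.8761: g = -0.00018, g' = -1.1547 → V/F = 0.8760
Converged at V/F = 0.8760.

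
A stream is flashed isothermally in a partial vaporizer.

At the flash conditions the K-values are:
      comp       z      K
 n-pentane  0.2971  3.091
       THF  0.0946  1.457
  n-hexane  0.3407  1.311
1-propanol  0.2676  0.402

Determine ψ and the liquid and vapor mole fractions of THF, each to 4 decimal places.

ψ = 0.8718, x_THF = 0.0676, y_THF = 0.0986

Let ψ = V/F and solve Σ zᵢ(Kᵢ−1)/(1+ψ(Kᵢ−1)) = 0.
g(0) = ΣzᵢKᵢ − 1 = 0.6104 and g(1) = 1 − Σzᵢ/Kᵢ = -0.0866, so a root lies in (0, 1).
Iterate (Newton) starting at ψ = 0.5:
  ψ = 0.5000: g = 0.20232, g' = -0.5430 → ψ = 0.8726
  ψ = 0.8726: g = -0.00047, g' = -0.6118 → ψ = 0.8718
Converged at ψ = 0.8718.
Compositions from xᵢ = zᵢ/(1+ψ(Kᵢ−1)), yᵢ = Kᵢxᵢ:
  n-pentane: x = 0.1052, y = 0.3253
  THF: x = 0.0676, y = 0.0986
  n-hexane: x = 0.2680, y = 0.3514
  1-propanol: x = 0.5591, y = 0.2248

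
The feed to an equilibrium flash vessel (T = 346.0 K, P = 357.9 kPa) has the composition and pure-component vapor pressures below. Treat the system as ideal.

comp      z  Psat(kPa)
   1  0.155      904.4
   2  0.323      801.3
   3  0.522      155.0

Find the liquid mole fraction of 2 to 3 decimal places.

Raoult's law: Kᵢ = Pᵢˢᵃᵗ/P = Pᵢˢᵃᵗ/357.9.
  K_1 = 904.4/357.9 = 2.52696, K_2 = 801.3/357.9 = 2.23889, K_3 = 155.0/357.9 = 0.43308
Let ψ = V/F and solve Σ zᵢ(Kᵢ−1)/(1+ψ(Kᵢ−1)) = 0.
Check two-phase: ΣzᵢKᵢ = 1.341 > 1 and Σzᵢ/Kᵢ = 1.411 > 1, so g(0) = 0.341 > 0 and g(1) = -0.411 < 0.
Newton–Raphson from ψ = 0.5:
  ψ = 0.500: g = -0.0317, g' = -0.632 → ψ = 0.450
Converged at ψ = 0.450.
Compositions from xᵢ = zᵢ/(1+ψ(Kᵢ−1)), yᵢ = Kᵢxᵢ:
  1: x = 0.092, y = 0.232
  2: x = 0.207, y = 0.464
  3: x = 0.701, y = 0.303

x_2 = 0.207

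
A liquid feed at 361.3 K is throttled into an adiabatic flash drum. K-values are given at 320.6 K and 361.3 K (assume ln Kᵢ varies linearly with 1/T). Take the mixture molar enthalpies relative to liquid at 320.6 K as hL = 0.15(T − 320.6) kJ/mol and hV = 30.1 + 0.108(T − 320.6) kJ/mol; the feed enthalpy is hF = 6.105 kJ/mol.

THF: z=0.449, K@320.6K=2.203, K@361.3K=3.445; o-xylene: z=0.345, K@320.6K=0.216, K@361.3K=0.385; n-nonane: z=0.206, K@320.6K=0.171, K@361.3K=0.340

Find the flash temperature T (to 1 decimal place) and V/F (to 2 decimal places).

Adiabatic flash: solve Rachford–Rice at each trial T, then check hF = ψ·hV(T) + (1−ψ)·hL(T).
  T = 320.6 K: K = (2.203, 0.216, 0.171), RR gives ψ = 0.103, H_out = 3.089 kJ/mol
  T = 361.3 K: K = (3.445, 0.385, 0.340), RR gives ψ = 0.485, H_out = 19.872 kJ/mol
  T = 341.0 K: K = (2.793, 0.294, 0.246), RR gives ψ = 0.313, H_out = 12.204 kJ/mol
  T = 330.8 K: K = (2.490, 0.253, 0.206), RR gives ψ = 0.217, H_out = 7.981 kJ/mol
  T = 325.7 K: K = (2.344, 0.234, 0.188), RR gives ψ = 0.163, H_out = 5.648 kJ/mol
  T = 328.2 K: K = (2.415, 0.243, 0.197), RR gives ψ = 0.191, H_out = 6.816 kJ/mol
  T = 326.9 K: K = (2.378, 0.238, 0.192), RR gives ψ = 0.177, H_out = 6.215 kJ/mol
Linear interpolation between T = 325.7 (H_out = 5.648) and T = 326.9 (H_out = 6.215) on hF = 6.105 gives T ≈ 326.7 K, at which ψ = 0.17.

T = 326.7 K, V/F = 0.17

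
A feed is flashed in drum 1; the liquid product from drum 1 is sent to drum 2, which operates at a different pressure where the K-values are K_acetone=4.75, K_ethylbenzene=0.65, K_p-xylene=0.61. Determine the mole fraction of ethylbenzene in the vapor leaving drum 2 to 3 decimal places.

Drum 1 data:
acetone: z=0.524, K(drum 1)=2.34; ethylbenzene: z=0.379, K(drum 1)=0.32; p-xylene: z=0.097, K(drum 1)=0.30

y_ethylbenzene (drum 2) = 0.467

Drum 1:
Material balance + equilibrium reduce to Σ zᵢ(Kᵢ−1)/(1+ψ₁(Kᵢ−1)) = 0.
Feasibility: ΣzᵢKᵢ = 1.377, Σzᵢ/Kᵢ = 1.732 — both > 1, two phases present.
Newton–Raphson from ψ₁ = 0.47:
  ψ₁ = 0.470: g = -0.0491, g' = -0.838 → ψ₁ = 0.411
Converged at ψ₁ = 0.411.
Drum-1 compositions:
  acetone: x = 0.338, y = 0.791
  ethylbenzene: x = 0.526, y = 0.168
  p-xylene: x = 0.136, y = 0.041
Drum-2 feed = drum-1 liquid: z₂ = (0.3380, 0.5259, 0.1361).
Drum 2:
Iterate (Newton) starting at ψ₂ = 0.63:
  ψ₂ = 0.630: g = 0.0704, g' = -0.563 → ψ₂ = 0.755
  ψ₂ = 0.755: g = 0.0053, g' = -0.484 → ψ₂ = 0.766
Converged at ψ₂ = 0.766.
  acetone: x = 0.087, y = 0.414
  ethylbenzene: x = 0.719, y = 0.467
  p-xylene: x = 0.194, y = 0.118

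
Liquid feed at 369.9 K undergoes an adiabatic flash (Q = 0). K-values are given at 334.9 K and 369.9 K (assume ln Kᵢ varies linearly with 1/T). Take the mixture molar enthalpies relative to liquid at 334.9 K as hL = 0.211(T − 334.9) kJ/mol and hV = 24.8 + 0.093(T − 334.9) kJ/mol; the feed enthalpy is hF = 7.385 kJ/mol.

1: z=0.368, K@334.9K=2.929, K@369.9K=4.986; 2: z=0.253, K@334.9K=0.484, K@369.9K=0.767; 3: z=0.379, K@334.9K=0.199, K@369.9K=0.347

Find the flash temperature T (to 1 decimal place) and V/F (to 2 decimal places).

Adiabatic flash: solve Rachford–Rice at each trial T, then check hF = ψ·hV(T) + (1−ψ)·hL(T).
  T = 334.9 K: K = (2.929, 0.484, 0.199), RR gives ψ = 0.205, H_out = 5.073 kJ/mol
  T = 369.9 K: K = (4.986, 0.767, 0.347), RR gives ψ = 0.556, H_out = 18.873 kJ/mol
  T = 352.4 K: K = (3.872, 0.616, 0.266), RR gives ψ = 0.386, H_out = 12.457 kJ/mol
  T = 343.6 K: K = (3.377, 0.547, 0.231), RR gives ψ = 0.299, H_out = 8.952 kJ/mol
  T = 339.2 K: K = (3.145, 0.515, 0.214), RR gives ψ = 0.253, H_out = 7.057 kJ/mol
  T = 341.4 K: K = (3.260, 0.531, 0.223), RR gives ψ = 0.277, H_out = 8.020 kJ/mol
Linear interpolation between T = 339.2 (H_out = 7.057) and T = 341.4 (H_out = 8.020) on hF = 7.385 gives T ≈ 339.9 K, at which ψ = 0.26.

T = 339.9 K, V/F = 0.26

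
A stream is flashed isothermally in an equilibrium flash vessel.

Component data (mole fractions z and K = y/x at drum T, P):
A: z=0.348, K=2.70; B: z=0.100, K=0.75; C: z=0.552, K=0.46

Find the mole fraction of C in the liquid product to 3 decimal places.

Material balance + equilibrium reduce to Σ zᵢ(Kᵢ−1)/(1+ψ(Kᵢ−1)) = 0.
Feasibility: ΣzᵢKᵢ = 1.269, Σzᵢ/Kᵢ = 1.462 — both > 1, two phases present.
Newton iteration, ψ⁰ = 0.5:
  ψ = 0.500: g = -0.1171, g' = -0.604 → ψ = 0.306
  ψ = 0.306: g = 0.0049, g' = -0.673 → ψ = 0.313
Converged at ψ = 0.313.
Compositions from xᵢ = zᵢ/(1+ψ(Kᵢ−1)), yᵢ = Kᵢxᵢ:
  A: x = 0.227, y = 0.613
  B: x = 0.109, y = 0.081
  C: x = 0.664, y = 0.306

x_C = 0.664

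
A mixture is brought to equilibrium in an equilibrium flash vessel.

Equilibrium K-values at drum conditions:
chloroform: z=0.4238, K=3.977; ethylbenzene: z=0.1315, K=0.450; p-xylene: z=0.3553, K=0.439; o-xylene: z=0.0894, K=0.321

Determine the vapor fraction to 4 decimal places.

ψ = 0.5391

Newton–Raphson from ψ = 0.5:
  ψ = 0.5000: g = 0.03830, g' = -0.9927 → ψ = 0.5386
  ψ = 0.5386: g = 0.00054, g' = -0.9665 → ψ = 0.5391
Converged at ψ = 0.5391.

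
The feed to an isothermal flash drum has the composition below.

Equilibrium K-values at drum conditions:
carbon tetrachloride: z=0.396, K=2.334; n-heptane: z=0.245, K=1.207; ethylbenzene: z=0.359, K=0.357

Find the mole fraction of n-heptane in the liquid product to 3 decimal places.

x_n-heptane = 0.220

Material balance + equilibrium reduce to Σ zᵢ(Kᵢ−1)/(1+ψ(Kᵢ−1)) = 0.
Feasibility: ΣzᵢKᵢ = 1.348, Σzᵢ/Kᵢ = 1.378 — both > 1, two phases present.
Newton iteration, ψ⁰ = 0.69:
  ψ = 0.690: g = -0.0955, g' = -0.679 → ψ = 0.549
  ψ = 0.549: g = -0.0065, g' = -0.598 → ψ = 0.538
Converged at ψ = 0.538.
Compositions from xᵢ = zᵢ/(1+ψ(Kᵢ−1)), yᵢ = Kᵢxᵢ:
  carbon tetrachloride: x = 0.230, y = 0.538
  n-heptane: x = 0.220, y = 0.266
  ethylbenzene: x = 0.549, y = 0.196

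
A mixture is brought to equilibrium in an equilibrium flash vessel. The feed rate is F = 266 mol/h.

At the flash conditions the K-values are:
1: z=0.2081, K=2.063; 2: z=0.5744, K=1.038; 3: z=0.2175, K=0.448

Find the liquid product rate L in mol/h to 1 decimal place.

L = 133.0 mol/h

Let ψ = V/F and solve Σ zᵢ(Kᵢ−1)/(1+ψ(Kᵢ−1)) = 0.
Feasibility: ΣzᵢKᵢ = 1.1230, Σzᵢ/Kᵢ = 1.1397 — both > 1, two phases present.
Newton iteration, ψ⁰ = 0.5:
  ψ = 0.5000: g = 0.00003, g' = -0.2275 → ψ = 0.5001
Converged at ψ = 0.5001.
Then V = ψ·F = 0.5001·266 = 133.0 mol/h and L = F − V = 133.0 mol/h.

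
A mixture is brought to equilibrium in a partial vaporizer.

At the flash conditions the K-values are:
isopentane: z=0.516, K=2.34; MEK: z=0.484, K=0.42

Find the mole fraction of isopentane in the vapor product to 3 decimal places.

Rachford–Rice: g(ψ) = Σ zᵢ(Kᵢ−1)/(1+ψ(Kᵢ−1)) = 0.
Check two-phase: ΣzᵢKᵢ = 1.411 > 1 and Σzᵢ/Kᵢ = 1.373 > 1, so g(0) = 0.411 > 0 and g(1) = -0.373 < 0.
Newton iteration, ψ⁰ = 0.5:
  ψ = 0.500: g = 0.0187, g' = -0.655 → ψ = 0.528
Converged at ψ = 0.528.
Compositions from xᵢ = zᵢ/(1+ψ(Kᵢ−1)), yᵢ = Kᵢxᵢ:
  isopentane: x = 0.302, y = 0.707
  MEK: x = 0.698, y = 0.293

y_isopentane = 0.707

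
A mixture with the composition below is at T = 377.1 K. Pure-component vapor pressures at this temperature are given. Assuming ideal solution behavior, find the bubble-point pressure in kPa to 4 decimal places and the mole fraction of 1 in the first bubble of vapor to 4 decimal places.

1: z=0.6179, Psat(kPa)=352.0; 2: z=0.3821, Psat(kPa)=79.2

Pbub = 247.7631 kPa, y_1 = 0.8779

At the bubble point ψ → 0, so ΣzᵢKᵢ = 1 with Kᵢ = Pᵢˢᵃᵗ/P ⇒ P = ΣzᵢPᵢˢᵃᵗ.
P = 0.6179·352.0 + 0.3821·79.2 = 247.7631 kPa
yᵢ = zᵢPᵢˢᵃᵗ/P ⇒ y_1 = 0.6179·352.0/247.7631 = 0.8779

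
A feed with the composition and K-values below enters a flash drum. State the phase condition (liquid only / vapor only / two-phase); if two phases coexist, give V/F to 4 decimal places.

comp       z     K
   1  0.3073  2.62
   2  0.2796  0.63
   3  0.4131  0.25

ΣzᵢKᵢ = 1.0845; Σzᵢ/Kᵢ = 2.2135.
Both exceed 1, so a two-phase solution exists.
Material balance + equilibrium reduce to Σ zᵢ(Kᵢ−1)/(1+ψ(Kᵢ−1)) = 0.
Iterate (Newton) starting at ψ = 0.69:
  ψ = 0.6900: g = -0.54597, g' = -1.2470 → ψ = 0.2522
  ψ = 0.2522: g = -0.14273, g' = -0.8065 → ψ = 0.0752
  ψ = 0.0752: g = 0.00904, g' = -0.9423 → ψ = 0.0848
Converged at ψ = 0.0848.

two-phase, V/F = 0.0848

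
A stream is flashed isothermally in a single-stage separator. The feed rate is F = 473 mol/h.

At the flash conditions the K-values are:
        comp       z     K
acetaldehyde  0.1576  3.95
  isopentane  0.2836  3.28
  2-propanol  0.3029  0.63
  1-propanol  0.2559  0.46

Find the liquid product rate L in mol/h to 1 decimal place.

L = 121.3 mol/h

Rachford–Rice: g(β) = Σ zᵢ(Kᵢ−1)/(1+β(Kᵢ−1)) = 0.
Check two-phase: ΣzᵢKᵢ = 1.8613 > 1 and Σzᵢ/Kᵢ = 1.1635 > 1, so g(0) = 0.8613 > 0 and g(1) = -0.1635 < 0.
Iterate (Newton) starting at β = 0.49:
  β = 0.4900: g = 0.17072, g' = -0.7581 → β = 0.7152
  β = 0.7152: g = 0.01776, g' = -0.6296 → β = 0.7434
  β = 0.7434: g = 0.00007, g' = -0.6247 → β = 0.7435
Converged at β = 0.7435.
Then V = β·F = 0.7435·473 = 351.7 mol/h and L = F − V = 121.3 mol/h.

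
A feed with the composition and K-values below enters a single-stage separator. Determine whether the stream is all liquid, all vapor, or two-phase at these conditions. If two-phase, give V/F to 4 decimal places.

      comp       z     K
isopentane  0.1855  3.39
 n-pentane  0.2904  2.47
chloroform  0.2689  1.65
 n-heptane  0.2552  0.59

all vapor

ΣzᵢKᵢ = 1.9404; Σzᵢ/Kᵢ = 0.7678.
Since Σzᵢ/Kᵢ < 1 the mixture is above its dew point — single vapor phase.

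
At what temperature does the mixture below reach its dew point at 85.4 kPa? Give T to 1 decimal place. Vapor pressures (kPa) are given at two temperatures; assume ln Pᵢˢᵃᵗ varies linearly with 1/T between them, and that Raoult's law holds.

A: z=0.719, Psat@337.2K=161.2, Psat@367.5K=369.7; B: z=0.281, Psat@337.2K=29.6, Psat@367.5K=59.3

T = 343.9 K

Dew-point temperature: Σzᵢ·P/Pᵢˢᵃᵗ(T) = 1. Interpolate ln Pᵢˢᵃᵗ = aᵢ + bᵢ/T.
  T = 337.2 K: ΣzᵢP/Pᵢˢᵃᵗ = 1.1916
  T = 367.5 K: ΣzᵢP/Pᵢˢᵃᵗ = 0.5708
  T = 352.4 K: ΣzᵢP/Pᵢˢᵃᵗ = 0.8104
  T = 344.8 K: ΣzᵢP/Pᵢˢᵃᵗ = 0.9784
  T = 341.0 K: ΣzᵢP/Pᵢˢᵃᵗ = 1.0785
  T = 342.9 K: ΣzᵢP/Pᵢˢᵃᵗ = 1.0270
  T = 343.9 K: ΣzᵢP/Pᵢˢᵃᵗ = 1.0010
Interpolating between 343.9 K and 344.8 K gives T ≈ 343.9 K.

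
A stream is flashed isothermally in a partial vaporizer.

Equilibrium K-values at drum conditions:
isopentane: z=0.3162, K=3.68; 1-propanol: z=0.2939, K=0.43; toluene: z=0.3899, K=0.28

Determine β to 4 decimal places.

β = 0.2261

Iterate (Newton) starting at β = 0.42:
  β = 0.4200: g = -0.22400, g' = -1.0831 → β = 0.2132
  β = 0.2132: g = 0.01698, g' = -1.3256 → β = 0.2260
  β = 0.2260: g = 0.00020, g' = -1.2950 → β = 0.2261
Converged at β = 0.2261.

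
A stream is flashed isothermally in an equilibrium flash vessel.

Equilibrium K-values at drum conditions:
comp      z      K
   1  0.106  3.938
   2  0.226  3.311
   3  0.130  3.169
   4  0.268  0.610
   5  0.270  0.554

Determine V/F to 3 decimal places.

Material balance + equilibrium reduce to Σ zᵢ(Kᵢ−1)/(1+V/F(Kᵢ−1)) = 0.
g(0) = ΣzᵢKᵢ − 1 = 0.891 and g(1) = 1 − Σzᵢ/Kᵢ = -0.063, so a root lies in (0, 1).
Newton–Raphson from V/F = 0.5:
  V/F = 0.500: g = 0.2189, g' = -0.702 → V/F = 0.812
  V/F = 0.812: g = 0.0341, g' = -0.525 → V/F = 0.877
Converged at V/F = 0.877.

V/F = 0.877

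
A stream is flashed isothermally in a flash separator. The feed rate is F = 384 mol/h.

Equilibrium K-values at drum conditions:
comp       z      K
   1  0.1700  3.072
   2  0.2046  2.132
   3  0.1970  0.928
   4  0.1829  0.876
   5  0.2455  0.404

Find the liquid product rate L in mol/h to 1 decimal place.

Newton iteration, ψ⁰ = 0.5:
  ψ = 0.5000: g = 0.07358, g' = -0.4642 → ψ = 0.6585
  ψ = 0.6585: g = 0.00124, g' = -0.4573 → ψ = 0.6612
Converged at ψ = 0.6612.
Then V = ψ·F = 0.6612·384 = 253.9 mol/h and L = F − V = 130.1 mol/h.

L = 130.1 mol/h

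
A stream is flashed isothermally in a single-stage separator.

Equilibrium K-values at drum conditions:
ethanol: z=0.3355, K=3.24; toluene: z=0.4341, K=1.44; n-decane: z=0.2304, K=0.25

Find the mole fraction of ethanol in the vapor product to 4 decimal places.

y_ethanol = 0.3959

Rachford–Rice: g(ψ) = Σ zᵢ(Kᵢ−1)/(1+ψ(Kᵢ−1)) = 0.
Check two-phase: ΣzᵢKᵢ = 1.7697 > 1 and Σzᵢ/Kᵢ = 1.3266 > 1, so g(0) = 0.7697 > 0 and g(1) = -0.3266 < 0.
Newton iteration, ψ⁰ = 0.66:
  ψ = 0.6600: g = 0.10907, g' = -0.8327 → ψ = 0.7910
  ψ = 0.7910: g = -0.01199, g' = -1.0486 → ψ = 0.7795
  ψ = 0.7795: g = -0.00016, g' = -1.0211 → ψ = 0.7794
Converged at ψ = 0.7794.
Compositions from xᵢ = zᵢ/(1+ψ(Kᵢ−1)), yᵢ = Kᵢxᵢ:
  ethanol: x = 0.1222, y = 0.3959
  toluene: x = 0.3232, y = 0.4655
  n-decane: x = 0.5546, y = 0.1386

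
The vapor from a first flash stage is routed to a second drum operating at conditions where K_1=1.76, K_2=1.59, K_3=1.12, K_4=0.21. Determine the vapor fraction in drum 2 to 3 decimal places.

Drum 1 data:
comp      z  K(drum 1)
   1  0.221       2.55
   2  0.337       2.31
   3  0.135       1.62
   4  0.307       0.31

Drum 1:
Rachford–Rice: g(ψ₁) = Σ zᵢ(Kᵢ−1)/(1+ψ₁(Kᵢ−1)) = 0.
g(0) = ΣzᵢKᵢ − 1 = 0.656 and g(1) = 1 − Σzᵢ/Kᵢ = -0.306, so a root lies in (0, 1).
Newton–Raphson from ψ₁ = 0.5:
  ψ₁ = 0.500: g = 0.2002, g' = -0.751 → ψ₁ = 0.767
  ψ₁ = 0.767: g = -0.0163, g' = -0.938 → ψ₁ = 0.749
Converged at ψ₁ = 0.749.
Drum-1 compositions:
  1: x = 0.102, y = 0.261
  2: x = 0.170, y = 0.393
  3: x = 0.092, y = 0.149
  4: x = 0.635, y = 0.197
Drum-2 feed = drum-1 vapor: z₂ = (0.2608, 0.3929, 0.1493, 0.1970).
Drum 2:
Material balance + equilibrium reduce to Σ zᵢ(Kᵢ−1)/(1+ψ₂(Kᵢ−1)) = 0.
Check two-phase: ΣzᵢKᵢ = 1.292 > 1 and Σzᵢ/Kᵢ = 1.467 > 1, so g(0) = 0.292 > 0 and g(1) = -0.467 < 0.
Newton–Raphson from ψ₂ = 0.41:
  ψ₂ = 0.410: g = 0.1247, g' = -0.447 → ψ₂ = 0.689
  ψ₂ = 0.689: g = -0.0299, g' = -0.727 → ψ₂ = 0.648
  ψ₂ = 0.648: g = -0.0015, g' = -0.657 → ψ₂ = 0.645
Converged at ψ₂ = 0.645.
  1: x = 0.175, y = 0.308
  2: x = 0.285, y = 0.452
  3: x = 0.139, y = 0.155
  4: x = 0.402, y = 0.084

V/F (drum 2) = 0.645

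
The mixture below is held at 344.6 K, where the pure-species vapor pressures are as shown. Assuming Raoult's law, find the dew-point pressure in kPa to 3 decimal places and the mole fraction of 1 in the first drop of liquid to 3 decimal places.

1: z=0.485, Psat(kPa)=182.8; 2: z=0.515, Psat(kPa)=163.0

Pdew = 172.038 kPa, x_1 = 0.456

At the dew point ψ → 1, so Σzᵢ/Kᵢ = 1 with Kᵢ = Pᵢˢᵃᵗ/P ⇒ 1/P = Σzᵢ/Pᵢˢᵃᵗ.
1/P = 0.485/182.8 + 0.515/163.0 = 0.005813 ⇒ P = 172.038 kPa
xᵢ = zᵢP/Pᵢˢᵃᵗ ⇒ x_1 = 0.485·172.038/182.8 = 0.456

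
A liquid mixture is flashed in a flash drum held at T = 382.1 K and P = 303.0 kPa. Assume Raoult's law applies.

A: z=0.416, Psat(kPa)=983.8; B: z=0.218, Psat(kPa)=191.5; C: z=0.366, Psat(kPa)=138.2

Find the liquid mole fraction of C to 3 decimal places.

x_C = 0.543

Raoult's law: Kᵢ = Pᵢˢᵃᵗ/P = Pᵢˢᵃᵗ/303.0.
  K_A = 983.8/303.0 = 3.24686, K_B = 191.5/303.0 = 0.63201, K_C = 138.2/303.0 = 0.45611
Material balance + equilibrium reduce to Σ zᵢ(Kᵢ−1)/(1+ψ(Kᵢ−1)) = 0.
g(0) = ΣzᵢKᵢ − 1 = 0.655 and g(1) = 1 − Σzᵢ/Kᵢ = -0.275, so a root lies in (0, 1).
Newton–Raphson from ψ = 0.37:
  ψ = 0.370: g = 0.1683, g' = -0.835 → ψ = 0.571
  ψ = 0.571: g = 0.0188, g' = -0.678 → ψ = 0.599
Converged at ψ = 0.599.
Compositions from xᵢ = zᵢ/(1+ψ(Kᵢ−1)), yᵢ = Kᵢxᵢ:
  A: x = 0.177, y = 0.576
  B: x = 0.280, y = 0.177
  C: x = 0.543, y = 0.248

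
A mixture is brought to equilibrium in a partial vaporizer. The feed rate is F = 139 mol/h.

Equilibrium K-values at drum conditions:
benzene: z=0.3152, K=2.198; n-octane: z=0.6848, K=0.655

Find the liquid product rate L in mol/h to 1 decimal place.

Let ψ = V/F and solve Σ zᵢ(Kᵢ−1)/(1+ψ(Kᵢ−1)) = 0.
Feasibility: ΣzᵢKᵢ = 1.1414, Σzᵢ/Kᵢ = 1.1889 — both > 1, two phases present.
Binary case is linear: z₁(K₁−1)(1+ψ(K₂−1)) + z₂(K₂−1)(1+ψ(K₁−1)) = 0
⇒ ψ = [z₁(K₁−1)+z₂(K₂−1)] / [−(K₁−1)(K₂−1)] = 0.14135/0.41331 = 0.3420
Then V = ψ·F = 0.3420·139 = 47.5 mol/h and L = F − V = 91.5 mol/h.

L = 91.5 mol/h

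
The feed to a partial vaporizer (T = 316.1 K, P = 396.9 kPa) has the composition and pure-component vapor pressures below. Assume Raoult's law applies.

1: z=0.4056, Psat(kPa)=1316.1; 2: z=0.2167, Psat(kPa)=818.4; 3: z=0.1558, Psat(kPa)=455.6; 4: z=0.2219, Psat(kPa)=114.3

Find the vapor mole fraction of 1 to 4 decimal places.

y_1 = 0.4353

Raoult's law: Kᵢ = Pᵢˢᵃᵗ/P = Pᵢˢᵃᵗ/396.9.
  K_1 = 1316.1/396.9 = 3.315949, K_2 = 818.4/396.9 = 2.061980, K_3 = 455.6/396.9 = 1.147896, K_4 = 114.3/396.9 = 0.287982
Rachford–Rice: g(ψ) = Σ zᵢ(Kᵢ−1)/(1+ψ(Kᵢ−1)) = 0.
g(0) = ΣzᵢKᵢ − 1 = 1.0345 and g(1) = 1 − Σzᵢ/Kᵢ = -0.1337, so a root lies in (0, 1).
Newton–Raphson from ψ = 0.31:
  ψ = 0.3100: g = 0.53920, g' = -1.0638 → ψ = 0.8169
  ψ = 0.8169: g = 0.09098, g' = -0.9756 → ψ = 0.9101
  ψ = 0.9101: g = -0.00929, g' = -1.1991 → ψ = 0.9024
  ψ = 0.9024: g = -0.00010, g' = -1.1745 → ψ = 0.9023
Converged at ψ = 0.9023.
Compositions from xᵢ = zᵢ/(1+ψ(Kᵢ−1)), yᵢ = Kᵢxᵢ:
  1: x = 0.1313, y = 0.4353
  2: x = 0.1107, y = 0.2282
  3: x = 0.1375, y = 0.1578
  4: x = 0.6206, y = 0.1787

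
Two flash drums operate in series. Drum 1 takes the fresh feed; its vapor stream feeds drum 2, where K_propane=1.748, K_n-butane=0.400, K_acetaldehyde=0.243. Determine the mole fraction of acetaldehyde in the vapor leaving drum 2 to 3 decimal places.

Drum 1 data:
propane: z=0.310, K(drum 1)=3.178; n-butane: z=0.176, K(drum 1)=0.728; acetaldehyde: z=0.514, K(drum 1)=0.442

Drum 1:
Let ψ₁ = V/F and solve Σ zᵢ(Kᵢ−1)/(1+ψ₁(Kᵢ−1)) = 0.
g(0) = ΣzᵢKᵢ − 1 = 0.340 and g(1) = 1 − Σzᵢ/Kᵢ = -0.502, so a root lies in (0, 1).
Newton–Raphson from ψ₁ = 0.5:
  ψ₁ = 0.500: g = -0.1300, g' = -0.662 → ψ₁ = 0.304
  ψ₁ = 0.304: g = 0.0089, g' = -0.780 → ψ₁ = 0.315
Converged at ψ₁ = 0.315.
Drum-1 compositions:
  propane: x = 0.184, y = 0.584
  n-butane: x = 0.193, y = 0.140
  acetaldehyde: x = 0.624, y = 0.276
Drum-2 feed = drum-1 vapor: z₂ = (0.5842, 0.1401, 0.2757).
Drum 2:
Newton iteration, ψ₂⁰ = 0.5:
  ψ₂ = 0.500: g = -0.1379, g' = -0.685 → ψ₂ = 0.299
  ψ₂ = 0.299: g = -0.0150, g' = -0.557 → ψ₂ = 0.272
Converged at ψ₂ = 0.272.
  propane: x = 0.486, y = 0.849
  n-butane: x = 0.167, y = 0.067
  acetaldehyde: x = 0.347, y = 0.084

y_acetaldehyde (drum 2) = 0.084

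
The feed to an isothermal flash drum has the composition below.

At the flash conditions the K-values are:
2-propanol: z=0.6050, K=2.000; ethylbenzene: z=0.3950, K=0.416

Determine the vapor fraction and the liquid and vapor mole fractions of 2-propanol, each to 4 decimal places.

Material balance + equilibrium reduce to Σ zᵢ(Kᵢ−1)/(1+ψ(Kᵢ−1)) = 0.
Check two-phase: ΣzᵢKᵢ = 1.3743 > 1 and Σzᵢ/Kᵢ = 1.2520 > 1, so g(0) = 0.3743 > 0 and g(1) = -0.2520 < 0.
Binary case is linear: z₁(K₁−1)(1+ψ(K₂−1)) + z₂(K₂−1)(1+ψ(K₁−1)) = 0
⇒ ψ = [z₁(K₁−1)+z₂(K₂−1)] / [−(K₁−1)(K₂−1)] = 0.37432/0.58400 = 0.6410
Compositions from xᵢ = zᵢ/(1+ψ(Kᵢ−1)), yᵢ = Kᵢxᵢ:
  2-propanol: x = 0.3687, y = 0.7374
  ethylbenzene: x = 0.6313, y = 0.2626

ψ = 0.6410, x_2-propanol = 0.3687, y_2-propanol = 0.7374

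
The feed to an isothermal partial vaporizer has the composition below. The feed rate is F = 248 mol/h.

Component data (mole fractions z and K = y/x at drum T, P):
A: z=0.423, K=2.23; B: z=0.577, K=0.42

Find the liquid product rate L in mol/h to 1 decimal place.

L = 183.5 mol/h

Material balance + equilibrium reduce to Σ zᵢ(Kᵢ−1)/(1+V/F(Kᵢ−1)) = 0.
Check two-phase: ΣzᵢKᵢ = 1.186 > 1 and Σzᵢ/Kᵢ = 1.563 > 1, so g(0) = 0.186 > 0 and g(1) = -0.563 < 0.
Newton iteration, V/F⁰ = 0.7:
  V/F = 0.700: g = -0.2838, g' = -0.735 → V/F = 0.314
  V/F = 0.314: g = -0.0337, g' = -0.623 → V/F = 0.260
Converged at V/F = 0.260.
Then V = V/F·F = 0.2602·248 = 64.5 mol/h and L = F − V = 183.5 mol/h.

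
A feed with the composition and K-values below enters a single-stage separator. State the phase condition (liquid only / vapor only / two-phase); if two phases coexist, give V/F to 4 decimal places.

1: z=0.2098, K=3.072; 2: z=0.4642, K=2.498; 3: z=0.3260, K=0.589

ΣzᵢKᵢ = 1.9961; Σzᵢ/Kᵢ = 0.8076.
Since Σzᵢ/Kᵢ < 1 the mixture is above its dew point — single vapor phase.

vapor only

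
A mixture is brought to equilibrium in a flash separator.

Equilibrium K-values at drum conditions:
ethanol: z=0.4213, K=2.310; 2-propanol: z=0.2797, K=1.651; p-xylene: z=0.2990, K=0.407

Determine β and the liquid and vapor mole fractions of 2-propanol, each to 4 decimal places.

β = 0.8820, x_2-propanol = 0.1777, y_2-propanol = 0.2934

Rachford–Rice: g(β) = Σ zᵢ(Kᵢ−1)/(1+β(Kᵢ−1)) = 0.
g(0) = ΣzᵢKᵢ − 1 = 0.5567 and g(1) = 1 − Σzᵢ/Kᵢ = -0.0864, so a root lies in (0, 1).
Newton–Raphson from β = 0.5:
  β = 0.5000: g = 0.21881, g' = -0.5439 → β = 0.9023
  β = 0.9023: g = -0.01373, g' = -0.6853 → β = 0.8823
  β = 0.8823: g = -0.00020, g' = -0.6659 → β = 0.8820
Converged at β = 0.8820.
Compositions from xᵢ = zᵢ/(1+β(Kᵢ−1)), yᵢ = Kᵢxᵢ:
  ethanol: x = 0.1955, y = 0.4515
  2-propanol: x = 0.1777, y = 0.2934
  p-xylene: x = 0.6269, y = 0.2551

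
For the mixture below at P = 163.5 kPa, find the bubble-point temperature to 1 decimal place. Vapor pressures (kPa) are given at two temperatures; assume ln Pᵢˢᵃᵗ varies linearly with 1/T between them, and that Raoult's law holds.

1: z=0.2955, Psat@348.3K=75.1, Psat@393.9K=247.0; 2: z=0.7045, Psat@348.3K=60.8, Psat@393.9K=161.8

Bubble-point temperature: ΣzᵢPᵢˢᵃᵗ(T) = P. Interpolate ln Pᵢˢᵃᵗ = aᵢ + bᵢ/T.
  T = 348.3 K: ΣzᵢPᵢˢᵃᵗ = 65.03 kPa
  T = 393.9 K: ΣzᵢPᵢˢᵃᵗ = 186.98 kPa
  T = 371.1 K: ΣzᵢPᵢˢᵃᵗ = 113.75 kPa
  T = 382.5 K: ΣzᵢPᵢˢᵃᵗ = 146.88 kPa
  T = 388.2 K: ΣzᵢPᵢˢᵃᵗ = 166.00 kPa
  T = 385.4 K: ΣzᵢPᵢˢᵃᵗ = 156.39 kPa
Interpolating between 385.4 K and 388.2 K gives T ≈ 387.5 K.

T = 387.5 K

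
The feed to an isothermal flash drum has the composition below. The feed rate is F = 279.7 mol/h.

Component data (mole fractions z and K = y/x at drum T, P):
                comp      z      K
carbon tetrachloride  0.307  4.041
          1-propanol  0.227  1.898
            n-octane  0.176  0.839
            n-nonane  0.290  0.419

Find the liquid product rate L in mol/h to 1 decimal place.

Let ψ = V/F and solve Σ zᵢ(Kᵢ−1)/(1+ψ(Kᵢ−1)) = 0.
g(0) = ΣzᵢKᵢ − 1 = 0.941 and g(1) = 1 − Σzᵢ/Kᵢ = -0.097, so a root lies in (0, 1).
Newton–Raphson from ψ = 0.53:
  ψ = 0.530: g = 0.2211, g' = -0.710 → ψ = 0.841
  ψ = 0.841: g = 0.0160, g' = -0.664 → ψ = 0.866
  ψ = 0.866: g = -0.0001, g' = -0.675 → ψ = 0.865
Converged at ψ = 0.865.
Then V = ψ·F = 0.8654·279.7 = 242.0 mol/h and L = F − V = 37.7 mol/h.

L = 37.7 mol/h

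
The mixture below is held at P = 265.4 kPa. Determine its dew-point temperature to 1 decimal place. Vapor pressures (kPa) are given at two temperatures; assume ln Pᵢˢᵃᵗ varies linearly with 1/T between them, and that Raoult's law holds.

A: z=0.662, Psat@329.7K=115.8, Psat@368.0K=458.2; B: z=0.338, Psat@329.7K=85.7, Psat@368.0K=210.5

Dew-point temperature: Σzᵢ·P/Pᵢˢᵃᵗ(T) = 1. Interpolate ln Pᵢˢᵃᵗ = aᵢ + bᵢ/T.
  T = 329.7 K: ΣzᵢP/Pᵢˢᵃᵗ = 2.5640
  T = 368.0 K: ΣzᵢP/Pᵢˢᵃᵗ = 0.8096
  T = 348.9 K: ΣzᵢP/Pᵢˢᵃᵗ = 1.3840
  T = 358.4 K: ΣzᵢP/Pᵢˢᵃᵗ = 1.0508
  T = 363.2 K: ΣzᵢP/Pᵢˢᵃᵗ = 0.9204
  T = 360.8 K: ΣzᵢP/Pᵢˢᵃᵗ = 0.9829
Interpolating between 358.4 K and 360.8 K gives T ≈ 360.2 K.

T = 360.2 K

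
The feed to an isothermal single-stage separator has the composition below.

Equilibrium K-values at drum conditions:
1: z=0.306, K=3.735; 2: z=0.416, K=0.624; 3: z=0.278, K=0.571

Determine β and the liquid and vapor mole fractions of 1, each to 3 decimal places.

β = 0.516, x_1 = 0.127, y_1 = 0.474

Let β = V/F and solve Σ zᵢ(Kᵢ−1)/(1+β(Kᵢ−1)) = 0.
Feasibility: ΣzᵢKᵢ = 1.561, Σzᵢ/Kᵢ = 1.235 — both > 1, two phases present.
Newton iteration, β⁰ = 0.5:
  β = 0.500: g = 0.0090, g' = -0.580 → β = 0.516
Converged at β = 0.516.
Compositions from xᵢ = zᵢ/(1+β(Kᵢ−1)), yᵢ = Kᵢxᵢ:
  1: x = 0.127, y = 0.474
  2: x = 0.516, y = 0.322
  3: x = 0.357, y = 0.204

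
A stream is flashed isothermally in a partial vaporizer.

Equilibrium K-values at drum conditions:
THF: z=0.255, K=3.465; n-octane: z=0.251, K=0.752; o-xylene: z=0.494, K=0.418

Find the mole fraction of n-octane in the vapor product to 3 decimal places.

y_n-octane = 0.200

Material balance + equilibrium reduce to Σ zᵢ(Kᵢ−1)/(1+V/F(Kᵢ−1)) = 0.
Check two-phase: ΣzᵢKᵢ = 1.279 > 1 and Σzᵢ/Kᵢ = 1.589 > 1, so g(0) = 0.279 > 0 and g(1) = -0.589 < 0.
Iterate (Newton) starting at V/F = 0.61:
  V/F = 0.610: g = -0.2680, g' = -0.671 → V/F = 0.210
  V/F = 0.210: g = 0.0206, g' = -0.906 → V/F = 0.233
  V/F = 0.233: g = 0.0005, g' = -0.866 → V/F = 0.234
Converged at V/F = 0.234.
Compositions from xᵢ = zᵢ/(1+V/F(Kᵢ−1)), yᵢ = Kᵢxᵢ:
  THF: x = 0.162, y = 0.561
  n-octane: x = 0.266, y = 0.200
  o-xylene: x = 0.572, y = 0.239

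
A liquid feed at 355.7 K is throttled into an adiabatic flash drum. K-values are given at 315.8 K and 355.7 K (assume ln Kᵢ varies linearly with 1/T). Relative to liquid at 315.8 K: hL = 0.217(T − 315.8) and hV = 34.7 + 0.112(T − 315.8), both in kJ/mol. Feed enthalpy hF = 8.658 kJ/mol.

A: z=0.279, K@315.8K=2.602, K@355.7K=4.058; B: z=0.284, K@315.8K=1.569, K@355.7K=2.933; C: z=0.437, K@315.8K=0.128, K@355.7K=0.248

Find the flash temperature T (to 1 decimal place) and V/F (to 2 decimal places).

Adiabatic flash: solve Rachford–Rice at each trial T, then check hF = ψ·hV(T) + (1−ψ)·hL(T).
  T = 315.8 K: K = (2.602, 1.569, 0.128), RR gives ψ = 0.223, H_out = 7.726 kJ/mol
  T = 355.7 K: K = (4.058, 2.933, 0.248), RR gives ψ = 0.568, H_out = 25.983 kJ/mol
  T = 335.8 K: K = (3.294, 2.187, 0.182), RR gives ψ = 0.425, H_out = 18.197 kJ/mol
  T = 325.8 K: K = (2.938, 1.862, 0.153), RR gives ψ = 0.336, H_out = 13.485 kJ/mol
  T = 320.8 K: K = (2.768, 1.711, 0.140), RR gives ψ = 0.283, H_out = 10.772 kJ/mol
  T = 318.3 K: K = (2.684, 1.639, 0.134), RR gives ψ = 0.254, H_out = 9.296 kJ/mol
  T = 317.1 K: K = (2.645, 1.605, 0.131), RR gives ψ = 0.239, H_out = 8.555 kJ/mol
Linear interpolation between T = 317.1 (H_out = 8.555) and T = 318.3 (H_out = 9.296) on hF = 8.658 gives T ≈ 317.3 K, at which ψ = 0.24.

T = 317.3 K, V/F = 0.24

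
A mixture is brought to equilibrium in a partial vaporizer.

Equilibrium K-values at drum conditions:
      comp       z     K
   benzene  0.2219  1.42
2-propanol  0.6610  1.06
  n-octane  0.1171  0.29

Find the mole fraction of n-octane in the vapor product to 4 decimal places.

Material balance + equilibrium reduce to Σ zᵢ(Kᵢ−1)/(1+ψ(Kᵢ−1)) = 0.
Feasibility: ΣzᵢKᵢ = 1.0497, Σzᵢ/Kᵢ = 1.1836 — both > 1, two phases present.
Newton–Raphson from ψ = 0.63:
  ψ = 0.6300: g = -0.03851, g' = -0.2199 → ψ = 0.4549
  ψ = 0.4549: g = -0.00595, g' = -0.1586 → ψ = 0.4174
  ψ = 0.4174: g = -0.00017, g' = -0.1498 → ψ = 0.4163
Converged at ψ = 0.4163.
Compositions from xᵢ = zᵢ/(1+ψ(Kᵢ−1)), yᵢ = Kᵢxᵢ:
  benzene: x = 0.1889, y = 0.2682
  2-propanol: x = 0.6449, y = 0.6836
  n-octane: x = 0.1662, y = 0.0482

y_n-octane = 0.0482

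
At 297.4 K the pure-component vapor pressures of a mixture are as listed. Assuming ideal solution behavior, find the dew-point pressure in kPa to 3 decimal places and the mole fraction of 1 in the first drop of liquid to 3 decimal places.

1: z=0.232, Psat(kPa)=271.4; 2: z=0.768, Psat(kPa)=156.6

Pdew = 173.640 kPa, x_1 = 0.148

At the dew point ψ → 1, so Σzᵢ/Kᵢ = 1 with Kᵢ = Pᵢˢᵃᵗ/P ⇒ 1/P = Σzᵢ/Pᵢˢᵃᵗ.
1/P = 0.232/271.4 + 0.768/156.6 = 0.005759 ⇒ P = 173.640 kPa
xᵢ = zᵢP/Pᵢˢᵃᵗ ⇒ x_1 = 0.232·173.640/271.4 = 0.148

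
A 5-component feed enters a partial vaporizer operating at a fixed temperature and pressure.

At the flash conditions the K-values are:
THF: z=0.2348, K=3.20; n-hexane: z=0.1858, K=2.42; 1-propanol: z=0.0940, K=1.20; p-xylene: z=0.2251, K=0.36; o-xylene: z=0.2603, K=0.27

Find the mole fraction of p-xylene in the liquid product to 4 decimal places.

x_p-xylene = 0.3021

Material balance + equilibrium reduce to Σ zᵢ(Kᵢ−1)/(1+ψ(Kᵢ−1)) = 0.
Check two-phase: ΣzᵢKᵢ = 1.4651 > 1 and Σzᵢ/Kᵢ = 1.8178 > 1, so g(0) = 0.4651 > 0 and g(1) = -0.8178 < 0.
Newton–Raphson from ψ = 0.53:
  ψ = 0.5300: g = -0.12192, g' = -0.9475 → ψ = 0.4013
  ψ = 0.4013: g = -0.00280, g' = -0.9202 → ψ = 0.3983
Converged at ψ = 0.3983.
Compositions from xᵢ = zᵢ/(1+ψ(Kᵢ−1)), yᵢ = Kᵢxᵢ:
  THF: x = 0.1251, y = 0.4005
  n-hexane: x = 0.1187, y = 0.2872
  1-propanol: x = 0.0871, y = 0.1045
  p-xylene: x = 0.3021, y = 0.1088
  o-xylene: x = 0.3670, y = 0.0991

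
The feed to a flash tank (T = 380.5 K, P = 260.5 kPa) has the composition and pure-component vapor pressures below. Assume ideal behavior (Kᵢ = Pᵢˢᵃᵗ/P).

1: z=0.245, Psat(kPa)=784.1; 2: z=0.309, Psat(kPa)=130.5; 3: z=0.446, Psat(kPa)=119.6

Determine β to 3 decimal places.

Raoult's law: Kᵢ = Pᵢˢᵃᵗ/P = Pᵢˢᵃᵗ/260.5.
  K_1 = 784.1/260.5 = 3.00998, K_2 = 130.5/260.5 = 0.50096, K_3 = 119.6/260.5 = 0.45912
Iterate (Newton) starting at β = 0.5:
  β = 0.500: g = -0.2905, g' = -0.628 → β = 0.037
  β = 0.037: g = 0.0547, g' = -1.072 → β = 0.088
  β = 0.088: g = 0.0035, g' = -0.942 → β = 0.092
Converged at β = 0.092.

β = 0.092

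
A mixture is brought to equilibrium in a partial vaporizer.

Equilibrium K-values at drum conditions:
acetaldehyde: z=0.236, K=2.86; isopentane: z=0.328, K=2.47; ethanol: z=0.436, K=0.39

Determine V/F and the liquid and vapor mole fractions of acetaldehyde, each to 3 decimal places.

Material balance + equilibrium reduce to Σ zᵢ(Kᵢ−1)/(1+V/F(Kᵢ−1)) = 0.
Feasibility: ΣzᵢKᵢ = 1.655, Σzᵢ/Kᵢ = 1.333 — both > 1, two phases present.
Newton–Raphson from V/F = 0.5:
  V/F = 0.500: g = 0.1227, g' = -0.791 → V/F = 0.655
  V/F = 0.655: g = 0.0005, g' = -0.800 → V/F = 0.656
Converged at V/F = 0.656.
Compositions from xᵢ = zᵢ/(1+V/F(Kᵢ−1)), yᵢ = Kᵢxᵢ:
  acetaldehyde: x = 0.106, y = 0.304
  isopentane: x = 0.167, y = 0.413
  ethanol: x = 0.727, y = 0.283

V/F = 0.656, x_acetaldehyde = 0.106, y_acetaldehyde = 0.304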